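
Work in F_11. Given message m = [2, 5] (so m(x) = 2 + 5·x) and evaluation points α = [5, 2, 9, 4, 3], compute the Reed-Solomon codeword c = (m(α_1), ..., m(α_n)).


c = [5, 1, 3, 0, 6]

Message polynomial: m(x) = 2 + 5·x (mod 11).
For each evaluation point α_i, compute m(α_i) mod 11:
  α_1 = 5: Horner steps 5 → 5, so m(5) = 5.
  α_2 = 2: Horner steps 5 → 1, so m(2) = 1.
  α_3 = 9: Horner steps 5 → 3, so m(9) = 3.
  α_4 = 4: Horner steps 5 → 0, so m(4) = 0.
  α_5 = 3: Horner steps 5 → 6, so m(3) = 6.
Codeword c = [5, 1, 3, 0, 6] ∈ F_11^5.


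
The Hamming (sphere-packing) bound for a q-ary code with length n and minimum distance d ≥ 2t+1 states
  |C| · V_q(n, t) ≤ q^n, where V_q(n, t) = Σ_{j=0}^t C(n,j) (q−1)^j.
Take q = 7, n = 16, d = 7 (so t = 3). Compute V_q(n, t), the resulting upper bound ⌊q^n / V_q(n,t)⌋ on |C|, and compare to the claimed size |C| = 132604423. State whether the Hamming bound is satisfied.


V_q(n, t) = 125377, q^n = 33232930569601, Hamming bound = 265064011, |C| = 132604423 ≤ bound (satisfied).

Step 1: Compute V_q(n, t) = Σ_{j=0}^3 C(n, j) (q−1)^j.
  j = 0: C(16,0)·(6)^0 = 1·1 = 1.
  j = 1: C(16,1)·(6)^1 = 16·6 = 96.
  j = 2: C(16,2)·(6)^2 = 120·36 = 4320.
  j = 3: C(16,3)·(6)^3 = 560·216 = 120960.
  V_q(n, t) = 1 + 96 + 4320 + 120960 = 125377.
Step 2: q^n = 7^16 = 33232930569601.
Step 3: Hamming bound ⌊q^n / V_q(n,t)⌋ = ⌊33232930569601/125377⌋ = 265064011.
Step 4: Compare |C| = 132604423 to 265064011: satisfied.
The claimed |C| lies below the Hamming bound.


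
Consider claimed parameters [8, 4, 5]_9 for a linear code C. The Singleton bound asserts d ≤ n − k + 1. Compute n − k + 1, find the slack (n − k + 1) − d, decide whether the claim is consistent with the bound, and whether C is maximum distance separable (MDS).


Singleton RHS = n − k + 1 = 5, slack = 0, bound satisfied, MDS.

Singleton bound: d ≤ n − k + 1.
Here n = 8, k = 4, so n − k + 1 = 5.
Given d = 5, check d ≤ 5: YES.
Slack = (n − k + 1) − d = 0.
The code is MDS (slack = 0).
Description: the claimed parameters are [8, 4, 5]_9; such a code would be MDS (meets Singleton bound).


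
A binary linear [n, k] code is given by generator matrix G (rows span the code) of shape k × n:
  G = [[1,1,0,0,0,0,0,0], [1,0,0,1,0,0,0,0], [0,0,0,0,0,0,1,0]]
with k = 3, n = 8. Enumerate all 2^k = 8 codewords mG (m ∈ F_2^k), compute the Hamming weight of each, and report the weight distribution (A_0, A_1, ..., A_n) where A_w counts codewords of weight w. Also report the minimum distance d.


Weight distribution: A_0 = 1, A_1 = 1, A_2 = 3, A_3 = 3. Minimum distance d = 1.

Enumerate all 2^3 = 8 messages m ∈ F_2^3.
For each, compute codeword c = mG in F_2^8, then tally its weight.
  m = 000 → c = 00000000, weight = 0.
  m = 100 → c = 11000000, weight = 2.
  m = 010 → c = 10010000, weight = 2.
  m = 110 → c = 01010000, weight = 2.
  m = 001 → c = 00000010, weight = 1.
  m = 101 → c = 11000010, weight = 3.
  m = 011 → c = 10010010, weight = 3.
  m = 111 → c = 01010010, weight = 3.
Tally weights:
  weight 0: 1 codewords.
  weight 1: 1 codewords.
  weight 2: 3 codewords.
  weight 3: 3 codewords.
Minimum distance d = smallest w > 0 with A_w > 0 = 1.
Sanity: Σ A_w = 8 = 2^3 = 8 ✓.


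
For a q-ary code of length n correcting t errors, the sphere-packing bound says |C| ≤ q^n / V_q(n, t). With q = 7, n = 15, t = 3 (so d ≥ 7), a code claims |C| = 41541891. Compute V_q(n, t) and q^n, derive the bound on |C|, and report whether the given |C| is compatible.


V_q(n, t) = 102151, q^n = 4747561509943, Hamming bound = 46475918, |C| = 41541891 ≤ bound (satisfied).

Step 1: Compute V_q(n, t) = Σ_{j=0}^3 C(n, j) (q−1)^j.
  j = 0: C(15,0)·(6)^0 = 1·1 = 1.
  j = 1: C(15,1)·(6)^1 = 15·6 = 90.
  j = 2: C(15,2)·(6)^2 = 105·36 = 3780.
  j = 3: C(15,3)·(6)^3 = 455·216 = 98280.
  V_q(n, t) = 1 + 90 + 3780 + 98280 = 102151.
Step 2: q^n = 7^15 = 4747561509943.
Step 3: Hamming bound ⌊q^n / V_q(n,t)⌋ = ⌊4747561509943/102151⌋ = 46475918.
Step 4: Compare |C| = 41541891 to 46475918: satisfied.
The claimed |C| lies below the Hamming bound.


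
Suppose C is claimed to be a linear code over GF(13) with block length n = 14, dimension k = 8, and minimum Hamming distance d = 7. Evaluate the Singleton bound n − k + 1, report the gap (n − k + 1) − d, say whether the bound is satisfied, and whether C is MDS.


Singleton RHS = n − k + 1 = 7, slack = 0, bound satisfied, MDS.

Singleton bound: d ≤ n − k + 1.
Here n = 14, k = 8, so n − k + 1 = 7.
Given d = 7, check d ≤ 7: YES.
Slack = (n − k + 1) − d = 0.
The code is MDS (slack = 0).
Description: the claimed parameters are [14, 8, 7]_13; such a code would be MDS (meets Singleton bound).


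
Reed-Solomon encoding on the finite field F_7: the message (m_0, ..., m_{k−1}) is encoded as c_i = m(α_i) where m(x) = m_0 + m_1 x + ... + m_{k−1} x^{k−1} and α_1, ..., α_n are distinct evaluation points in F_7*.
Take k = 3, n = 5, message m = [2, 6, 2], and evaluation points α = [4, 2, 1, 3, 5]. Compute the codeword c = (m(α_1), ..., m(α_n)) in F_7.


c = [2, 1, 3, 3, 5]

Message polynomial: m(x) = 2 + 6·x + 2·x^2 (mod 7).
For each evaluation point α_i, compute m(α_i) mod 7:
  α_1 = 4: Horner steps 2 → 0 → 2, so m(4) = 2.
  α_2 = 2: Horner steps 2 → 3 → 1, so m(2) = 1.
  α_3 = 1: Horner steps 2 → 1 → 3, so m(1) = 3.
  α_4 = 3: Horner steps 2 → 5 → 3, so m(3) = 3.
  α_5 = 5: Horner steps 2 → 2 → 5, so m(5) = 5.
Codeword c = [2, 1, 3, 3, 5] ∈ F_7^5.


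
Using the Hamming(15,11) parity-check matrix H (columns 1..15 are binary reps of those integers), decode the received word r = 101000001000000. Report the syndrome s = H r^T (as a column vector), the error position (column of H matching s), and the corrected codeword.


s = (1, 0, 1, 1)^T, error position = 11, corrected codeword c = 101000001010000

Compute s = H r^T mod 2 one row at a time:
  s_1 = 0 + 1 + 0 + 0 + 0 + 0 + 0 + 0 = 1 ≡ 1 (mod 2).
  s_2 = 0 + 0 + 0 + 0 + 0 + 0 + 0 + 0 = 0 ≡ 0 (mod 2).
  s_3 = 0 + 1 + 0 + 0 + 0 + 0 + 0 + 0 = 1 ≡ 1 (mod 2).
  s_4 = 1 + 1 + 0 + 0 + 1 + 0 + 0 + 0 = 3 ≡ 1 (mod 2).
s = (1, 0, 1, 1)^T — this equals column 11 of H (binary 1011), so error is at position 11.
Correct: flip bit 11 of r = 101000001000000 to get c = 101000001010000.


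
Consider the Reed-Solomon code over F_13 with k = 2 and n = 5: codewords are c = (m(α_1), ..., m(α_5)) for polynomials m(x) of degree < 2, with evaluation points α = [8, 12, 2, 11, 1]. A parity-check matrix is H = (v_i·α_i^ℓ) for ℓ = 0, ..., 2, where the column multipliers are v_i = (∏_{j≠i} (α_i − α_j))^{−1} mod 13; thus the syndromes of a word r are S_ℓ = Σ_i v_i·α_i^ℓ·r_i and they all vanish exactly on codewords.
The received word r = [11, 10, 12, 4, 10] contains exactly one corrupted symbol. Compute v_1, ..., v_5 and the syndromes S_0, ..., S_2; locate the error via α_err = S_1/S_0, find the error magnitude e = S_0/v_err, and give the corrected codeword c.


S = (11, 2, 11), error at position 2, error magnitude e = 4, c = [11, 6, 12, 4, 10].

Step 1: column multipliers v_i = (∏_{j≠i}(α_i − α_j))^{−1} mod 13.
  i = 1 (α = 8): (8−12)(8−2)(8−11)(8−1) = (−4)·6·(−3)·7 = 504 ≡ 10, so v_1 = 10^{−1} = 4 (mod 13).
  i = 2 (α = 12): (12−8)(12−2)(12−11)(12−1) = 4·10·1·11 = 440 ≡ 11, so v_2 = 11^{−1} = 6 (mod 13).
  i = 3 (α = 2): (2−8)(2−12)(2−11)(2−1) = (−6)·(−10)·(−9)·1 = −540 ≡ 6, so v_3 = 6^{−1} = 11 (mod 13).
  i = 4 (α = 11): (11−8)(11−12)(11−2)(11−1) = 3·(−1)·9·10 = −270 ≡ 3, so v_4 = 3^{−1} = 9 (mod 13).
  i = 5 (α = 1): (1−8)(1−12)(1−2)(1−11) = (−7)·(−11)·(−1)·(−10) = 770 ≡ 3, so v_5 = 3^{−1} = 9 (mod 13).
  v = [4, 6, 11, 9, 9].
Step 2: syndromes of r = [11, 10, 12, 4, 10] (all sums mod 13).
  S_0 = Σ v_i r_i = 4·11 + 6·10 + 11·12 + 9·4 + 9·10 = 362 ≡ 11.
  S_1 = Σ v_i α_i r_i = 4·8·11 + 6·12·10 + 11·2·12 + 9·11·4 + 9·1·10 = 1822 ≡ 2.
  α_i^2 mod 13 = [12, 1, 4, 4, 1].
  S_2 = Σ v_i α_i^2 r_i = 4·12·11 + 6·1·10 + 11·4·12 + 9·4·4 + 9·1·10 = 1350 ≡ 11.
  S = (11, 2, 11) ≠ 0, so r is not a codeword (an error is present).
Step 3: locate the error. For a single error e at position i, S_ℓ = v_i·e·α_i^ℓ, so α_err = S_1/S_0.
  S_0^{−1} = 11^{−1} = 6 (mod 13), so α_err = 2·6 = 12 ≡ 12 = α_2. Error position i = 2.
  Consistency check: S_2/S_1 = 11·7 = 77 ≡ 12 = α_err ✓ (single-error assumption holds).
Step 4: error magnitude e = S_0/v_2 = S_0·∏_{j≠2}(α_2 − α_j) = 11·11 = 121 ≡ 4 (mod 13).
Step 5: correct position 2: c_2 = r_2 − e = 10 − 4 ≡ 6 (mod 13). Hence c = [11, 6, 12, 4, 10].
  Check: interpolating c through the α_i gives m(x) = 8 + 2·x (degree < 2) with m(α_i) = c_i for every i, so c is indeed a codeword.


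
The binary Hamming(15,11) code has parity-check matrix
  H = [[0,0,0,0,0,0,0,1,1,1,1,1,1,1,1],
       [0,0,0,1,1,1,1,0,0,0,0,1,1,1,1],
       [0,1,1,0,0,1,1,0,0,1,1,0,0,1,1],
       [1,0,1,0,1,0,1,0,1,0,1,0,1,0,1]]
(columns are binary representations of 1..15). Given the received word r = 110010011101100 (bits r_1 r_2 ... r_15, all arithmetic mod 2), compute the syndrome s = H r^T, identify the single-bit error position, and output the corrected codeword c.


s = (1, 1, 0, 0)^T, error position = 12, corrected codeword c = 110010011100100

Compute s = H r^T mod 2 one row at a time:
  s_1 = 1 + 1 + 1 + 0 + 1 + 1 + 0 + 0 = 5 ≡ 1 (mod 2).
  s_2 = 0 + 1 + 0 + 0 + 1 + 1 + 0 + 0 = 3 ≡ 1 (mod 2).
  s_3 = 1 + 0 + 0 + 0 + 1 + 0 + 0 + 0 = 2 ≡ 0 (mod 2).
  s_4 = 1 + 0 + 1 + 0 + 1 + 0 + 1 + 0 = 4 ≡ 0 (mod 2).
s = (1, 1, 0, 0)^T — this equals column 12 of H (binary 1100), so error is at position 12.
Correct: flip bit 12 of r = 110010011101100 to get c = 110010011100100.


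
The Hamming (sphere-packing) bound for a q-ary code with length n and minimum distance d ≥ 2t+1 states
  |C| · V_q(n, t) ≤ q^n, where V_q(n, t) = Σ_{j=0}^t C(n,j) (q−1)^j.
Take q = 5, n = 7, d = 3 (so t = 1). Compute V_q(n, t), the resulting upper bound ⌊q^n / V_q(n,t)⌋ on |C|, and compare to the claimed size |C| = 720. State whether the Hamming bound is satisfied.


V_q(n, t) = 29, q^n = 78125, Hamming bound = 2693, |C| = 720 ≤ bound (satisfied).

Step 1: Compute V_q(n, t) = Σ_{j=0}^1 C(n, j) (q−1)^j.
  j = 0: C(7,0)·(4)^0 = 1·1 = 1.
  j = 1: C(7,1)·(4)^1 = 7·4 = 28.
  V_q(n, t) = 1 + 28 = 29.
Step 2: q^n = 5^7 = 78125.
Step 3: Hamming bound ⌊q^n / V_q(n,t)⌋ = ⌊78125/29⌋ = 2693.
Step 4: Compare |C| = 720 to 2693: satisfied.
The claimed |C| lies below the Hamming bound.


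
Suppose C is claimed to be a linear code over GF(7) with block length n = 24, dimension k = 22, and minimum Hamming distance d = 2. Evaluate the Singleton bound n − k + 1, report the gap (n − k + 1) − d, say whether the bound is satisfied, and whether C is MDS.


Singleton RHS = n − k + 1 = 3, slack = 1, bound satisfied, not MDS.

Singleton bound: d ≤ n − k + 1.
Here n = 24, k = 22, so n − k + 1 = 3.
Given d = 2, check d ≤ 3: YES.
Slack = (n − k + 1) − d = 1.
The code is NOT MDS (slack = 1 > 0).
Description: the claimed parameters are [24, 22, 2]_7; such a code would be non-MDS.


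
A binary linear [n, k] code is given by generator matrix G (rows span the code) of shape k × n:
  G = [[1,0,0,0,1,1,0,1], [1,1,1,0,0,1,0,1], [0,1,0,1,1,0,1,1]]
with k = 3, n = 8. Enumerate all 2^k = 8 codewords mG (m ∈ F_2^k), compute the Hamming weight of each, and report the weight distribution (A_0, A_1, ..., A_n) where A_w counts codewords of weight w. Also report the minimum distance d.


Weight distribution: A_0 = 1, A_3 = 1, A_4 = 2, A_5 = 3, A_6 = 1. Minimum distance d = 3.

Enumerate all 2^3 = 8 messages m ∈ F_2^3.
For each, compute codeword c = mG in F_2^8, then tally its weight.
  m = 000 → c = 00000000, weight = 0.
  m = 100 → c = 10001101, weight = 4.
  m = 010 → c = 11100101, weight = 5.
  m = 110 → c = 01101000, weight = 3.
  m = 001 → c = 01011011, weight = 5.
  m = 101 → c = 11010110, weight = 5.
  m = 011 → c = 10111110, weight = 6.
  m = 111 → c = 00110011, weight = 4.
Tally weights:
  weight 0: 1 codewords.
  weight 3: 1 codewords.
  weight 4: 2 codewords.
  weight 5: 3 codewords.
  weight 6: 1 codewords.
Minimum distance d = smallest w > 0 with A_w > 0 = 3.
Sanity: Σ A_w = 8 = 2^3 = 8 ✓.


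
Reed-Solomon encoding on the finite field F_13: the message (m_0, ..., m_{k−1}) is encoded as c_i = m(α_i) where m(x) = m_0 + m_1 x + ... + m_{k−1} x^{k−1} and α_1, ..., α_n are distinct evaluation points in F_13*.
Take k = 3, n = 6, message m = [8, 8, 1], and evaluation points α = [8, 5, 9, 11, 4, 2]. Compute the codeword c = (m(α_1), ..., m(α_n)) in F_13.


c = [6, 8, 5, 9, 4, 2]

Message polynomial: m(x) = 8 + 8·x + 1·x^2 (mod 13).
For each evaluation point α_i, compute m(α_i) mod 13:
  α_1 = 8: Horner steps 1 → 3 → 6, so m(8) = 6.
  α_2 = 5: Horner steps 1 → 0 → 8, so m(5) = 8.
  α_3 = 9: Horner steps 1 → 4 → 5, so m(9) = 5.
  α_4 = 11: Horner steps 1 → 6 → 9, so m(11) = 9.
  α_5 = 4: Horner steps 1 → 12 → 4, so m(4) = 4.
  α_6 = 2: Horner steps 1 → 10 → 2, so m(2) = 2.
Codeword c = [6, 8, 5, 9, 4, 2] ∈ F_13^6.


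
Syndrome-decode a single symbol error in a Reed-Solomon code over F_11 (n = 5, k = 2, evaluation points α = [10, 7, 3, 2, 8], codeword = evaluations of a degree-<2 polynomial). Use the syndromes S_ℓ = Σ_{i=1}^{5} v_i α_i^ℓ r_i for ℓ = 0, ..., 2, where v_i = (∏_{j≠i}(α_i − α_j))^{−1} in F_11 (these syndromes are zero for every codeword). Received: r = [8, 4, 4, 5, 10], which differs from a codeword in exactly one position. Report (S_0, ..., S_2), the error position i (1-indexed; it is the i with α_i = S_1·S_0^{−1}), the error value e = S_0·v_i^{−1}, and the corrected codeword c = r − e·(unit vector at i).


S = (3, 10, 4), error at position 2, error magnitude e = 4, c = [8, 0, 4, 5, 10].

Step 1: column multipliers v_i = (∏_{j≠i}(α_i − α_j))^{−1} mod 11.
  i = 1 (α = 10): (10−7)(10−3)(10−2)(10−8) = 3·7·8·2 = 336 ≡ 6, so v_1 = 6^{−1} = 2 (mod 11).
  i = 2 (α = 7): (7−10)(7−3)(7−2)(7−8) = (−3)·4·5·(−1) = 60 ≡ 5, so v_2 = 5^{−1} = 9 (mod 11).
  i = 3 (α = 3): (3−10)(3−7)(3−2)(3−8) = (−7)·(−4)·1·(−5) = −140 ≡ 3, so v_3 = 3^{−1} = 4 (mod 11).
  i = 4 (α = 2): (2−10)(2−7)(2−3)(2−8) = (−8)·(−5)·(−1)·(−6) = 240 ≡ 9, so v_4 = 9^{−1} = 5 (mod 11).
  i = 5 (α = 8): (8−10)(8−7)(8−3)(8−2) = (−2)·1·5·6 = −60 ≡ 6, so v_5 = 6^{−1} = 2 (mod 11).
  v = [2, 9, 4, 5, 2].
Step 2: syndromes of r = [8, 4, 4, 5, 10] (all sums mod 11).
  S_0 = Σ v_i r_i = 2·8 + 9·4 + 4·4 + 5·5 + 2·10 = 113 ≡ 3.
  S_1 = Σ v_i α_i r_i = 2·10·8 + 9·7·4 + 4·3·4 + 5·2·5 + 2·8·10 = 670 ≡ 10.
  α_i^2 mod 11 = [1, 5, 9, 4, 9].
  S_2 = Σ v_i α_i^2 r_i = 2·1·8 + 9·5·4 + 4·9·4 + 5·4·5 + 2·9·10 = 620 ≡ 4.
  S = (3, 10, 4) ≠ 0, so r is not a codeword (an error is present).
Step 3: locate the error. For a single error e at position i, S_ℓ = v_i·e·α_i^ℓ, so α_err = S_1/S_0.
  S_0^{−1} = 3^{−1} = 4 (mod 11), so α_err = 10·4 = 40 ≡ 7 = α_2. Error position i = 2.
  Consistency check: S_2/S_1 = 4·10 = 40 ≡ 7 = α_err ✓ (single-error assumption holds).
Step 4: error magnitude e = S_0/v_2 = S_0·∏_{j≠2}(α_2 − α_j) = 3·5 = 15 ≡ 4 (mod 11).
Step 5: correct position 2: c_2 = r_2 − e = 4 − 4 ≡ 0 (mod 11). Hence c = [8, 0, 4, 5, 10].
  Check: interpolating c through the α_i gives m(x) = 7 + 10·x (degree < 2) with m(α_i) = c_i for every i, so c is indeed a codeword.


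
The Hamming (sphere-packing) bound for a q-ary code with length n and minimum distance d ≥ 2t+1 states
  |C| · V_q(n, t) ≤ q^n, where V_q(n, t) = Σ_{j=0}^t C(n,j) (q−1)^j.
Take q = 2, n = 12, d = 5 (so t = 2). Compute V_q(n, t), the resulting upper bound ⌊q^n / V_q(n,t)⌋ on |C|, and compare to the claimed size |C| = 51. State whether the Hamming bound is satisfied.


V_q(n, t) = 79, q^n = 4096, Hamming bound = 51, |C| = 51 ≤ bound (satisfied).

Step 1: Compute V_q(n, t) = Σ_{j=0}^2 C(n, j) (q−1)^j.
  j = 0: C(12,0)·(1)^0 = 1·1 = 1.
  j = 1: C(12,1)·(1)^1 = 12·1 = 12.
  j = 2: C(12,2)·(1)^2 = 66·1 = 66.
  V_q(n, t) = 1 + 12 + 66 = 79.
Step 2: q^n = 2^12 = 4096.
Step 3: Hamming bound ⌊q^n / V_q(n,t)⌋ = ⌊4096/79⌋ = 51.
Step 4: Compare |C| = 51 to 51: satisfied.
The claimed |C| lies at the Hamming bound (tight).


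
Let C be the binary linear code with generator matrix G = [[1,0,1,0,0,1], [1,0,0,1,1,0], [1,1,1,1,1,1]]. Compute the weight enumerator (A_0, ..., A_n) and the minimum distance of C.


Weight distribution: A_0 = 1, A_2 = 1, A_3 = 4, A_4 = 1, A_6 = 1. Minimum distance d = 2.

Enumerate all 2^3 = 8 messages m ∈ F_2^3.
For each, compute codeword c = mG in F_2^6, then tally its weight.
  m = 000 → c = 000000, weight = 0.
  m = 100 → c = 101001, weight = 3.
  m = 010 → c = 100110, weight = 3.
  m = 110 → c = 001111, weight = 4.
  m = 001 → c = 111111, weight = 6.
  m = 101 → c = 010110, weight = 3.
  m = 011 → c = 011001, weight = 3.
  m = 111 → c = 110000, weight = 2.
Tally weights:
  weight 0: 1 codewords.
  weight 2: 1 codewords.
  weight 3: 4 codewords.
  weight 4: 1 codewords.
  weight 6: 1 codewords.
Minimum distance d = smallest w > 0 with A_w > 0 = 2.
Sanity: Σ A_w = 8 = 2^3 = 8 ✓.


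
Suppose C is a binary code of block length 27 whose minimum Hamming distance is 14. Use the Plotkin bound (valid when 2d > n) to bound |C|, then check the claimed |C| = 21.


Plotkin bound M ≤ 28; given |C| = 21 ≤ bound (satisfied).

Check applicability: 2d = 28, n = 27.
2d − n = 1 > 0, so Plotkin applies.
Compute d/(2d−n) = 14/1 ≈ 14.0000.
⌊d/(2d−n)⌋ = 14.
Plotkin bound: M ≤ 2·14 = 28.
Given |C| = 21, check: satisfied.
This |C| is below the Plotkin bound.


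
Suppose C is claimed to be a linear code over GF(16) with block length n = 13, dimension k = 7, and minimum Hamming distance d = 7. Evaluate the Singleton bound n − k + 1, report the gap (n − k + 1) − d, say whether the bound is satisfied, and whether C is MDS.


Singleton RHS = n − k + 1 = 7, slack = 0, bound satisfied, MDS.

Singleton bound: d ≤ n − k + 1.
Here n = 13, k = 7, so n − k + 1 = 7.
Given d = 7, check d ≤ 7: YES.
Slack = (n − k + 1) − d = 0.
The code is MDS (slack = 0).
Description: the claimed parameters are [13, 7, 7]_16; such a code would be MDS (meets Singleton bound).


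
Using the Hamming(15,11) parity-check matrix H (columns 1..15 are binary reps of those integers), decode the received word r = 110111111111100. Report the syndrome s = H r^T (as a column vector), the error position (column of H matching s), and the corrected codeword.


s = (0, 0, 1, 0)^T, error position = 2, corrected codeword c = 100111111111100

Compute s = H r^T mod 2 one row at a time:
  s_1 = 1 + 1 + 1 + 1 + 1 + 1 + 0 + 0 = 6 ≡ 0 (mod 2).
  s_2 = 1 + 1 + 1 + 1 + 1 + 1 + 0 + 0 = 6 ≡ 0 (mod 2).
  s_3 = 1 + 0 + 1 + 1 + 1 + 1 + 0 + 0 = 5 ≡ 1 (mod 2).
  s_4 = 1 + 0 + 1 + 1 + 1 + 1 + 1 + 0 = 6 ≡ 0 (mod 2).
s = (0, 0, 1, 0)^T — this equals column 2 of H (binary 0010), so error is at position 2.
Correct: flip bit 2 of r = 110111111111100 to get c = 100111111111100.


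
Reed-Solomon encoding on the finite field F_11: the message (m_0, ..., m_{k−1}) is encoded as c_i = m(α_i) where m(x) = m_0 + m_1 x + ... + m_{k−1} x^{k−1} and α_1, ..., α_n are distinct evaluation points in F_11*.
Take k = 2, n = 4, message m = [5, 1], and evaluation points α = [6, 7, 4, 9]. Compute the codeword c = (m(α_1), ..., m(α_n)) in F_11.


c = [0, 1, 9, 3]

Message polynomial: m(x) = 5 + 1·x (mod 11).
For each evaluation point α_i, compute m(α_i) mod 11:
  α_1 = 6: Horner steps 1 → 0, so m(6) = 0.
  α_2 = 7: Horner steps 1 → 1, so m(7) = 1.
  α_3 = 4: Horner steps 1 → 9, so m(4) = 9.
  α_4 = 9: Horner steps 1 → 3, so m(9) = 3.
Codeword c = [0, 1, 9, 3] ∈ F_11^4.


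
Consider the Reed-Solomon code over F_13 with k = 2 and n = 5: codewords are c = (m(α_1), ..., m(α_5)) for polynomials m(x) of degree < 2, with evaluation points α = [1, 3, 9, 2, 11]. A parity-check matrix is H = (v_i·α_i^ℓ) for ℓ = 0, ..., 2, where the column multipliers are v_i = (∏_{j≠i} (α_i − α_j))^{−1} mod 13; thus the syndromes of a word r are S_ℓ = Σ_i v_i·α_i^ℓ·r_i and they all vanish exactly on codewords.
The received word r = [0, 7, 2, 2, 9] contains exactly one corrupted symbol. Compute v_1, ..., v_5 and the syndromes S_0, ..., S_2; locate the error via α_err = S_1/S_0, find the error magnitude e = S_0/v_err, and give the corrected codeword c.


S = (9, 5, 10), error at position 4, error magnitude e = 5, c = [0, 7, 2, 10, 9].

Step 1: column multipliers v_i = (∏_{j≠i}(α_i − α_j))^{−1} mod 13.
  i = 1 (α = 1): (1−3)(1−9)(1−2)(1−11) = (−2)·(−8)·(−1)·(−10) = 160 ≡ 4, so v_1 = 4^{−1} = 10 (mod 13).
  i = 2 (α = 3): (3−1)(3−9)(3−2)(3−11) = 2·(−6)·1·(−8) = 96 ≡ 5, so v_2 = 5^{−1} = 8 (mod 13).
  i = 3 (α = 9): (9−1)(9−3)(9−2)(9−11) = 8·6·7·(−2) = −672 ≡ 4, so v_3 = 4^{−1} = 10 (mod 13).
  i = 4 (α = 2): (2−1)(2−3)(2−9)(2−11) = 1·(−1)·(−7)·(−9) = −63 ≡ 2, so v_4 = 2^{−1} = 7 (mod 13).
  i = 5 (α = 11): (11−1)(11−3)(11−9)(11−2) = 10·8·2·9 = 1440 ≡ 10, so v_5 = 10^{−1} = 4 (mod 13).
  v = [10, 8, 10, 7, 4].
Step 2: syndromes of r = [0, 7, 2, 2, 9] (all sums mod 13).
  S_0 = Σ v_i r_i = 10·0 + 8·7 + 10·2 + 7·2 + 4·9 = 126 ≡ 9.
  S_1 = Σ v_i α_i r_i = 10·1·0 + 8·3·7 + 10·9·2 + 7·2·2 + 4·11·9 = 772 ≡ 5.
  α_i^2 mod 13 = [1, 9, 3, 4, 4].
  S_2 = Σ v_i α_i^2 r_i = 10·1·0 + 8·9·7 + 10·3·2 + 7·4·2 + 4·4·9 = 764 ≡ 10.
  S = (9, 5, 10) ≠ 0, so r is not a codeword (an error is present).
Step 3: locate the error. For a single error e at position i, S_ℓ = v_i·e·α_i^ℓ, so α_err = S_1/S_0.
  S_0^{−1} = 9^{−1} = 3 (mod 13), so α_err = 5·3 = 15 ≡ 2 = α_4. Error position i = 4.
  Consistency check: S_2/S_1 = 10·8 = 80 ≡ 2 = α_err ✓ (single-error assumption holds).
Step 4: error magnitude e = S_0/v_4 = S_0·∏_{j≠4}(α_4 − α_j) = 9·2 = 18 ≡ 5 (mod 13).
Step 5: correct position 4: c_4 = r_4 − e = 2 − 5 ≡ 10 (mod 13). Hence c = [0, 7, 2, 10, 9].
  Check: interpolating c through the α_i gives m(x) = 3 + 10·x (degree < 2) with m(α_i) = c_i for every i, so c is indeed a codeword.


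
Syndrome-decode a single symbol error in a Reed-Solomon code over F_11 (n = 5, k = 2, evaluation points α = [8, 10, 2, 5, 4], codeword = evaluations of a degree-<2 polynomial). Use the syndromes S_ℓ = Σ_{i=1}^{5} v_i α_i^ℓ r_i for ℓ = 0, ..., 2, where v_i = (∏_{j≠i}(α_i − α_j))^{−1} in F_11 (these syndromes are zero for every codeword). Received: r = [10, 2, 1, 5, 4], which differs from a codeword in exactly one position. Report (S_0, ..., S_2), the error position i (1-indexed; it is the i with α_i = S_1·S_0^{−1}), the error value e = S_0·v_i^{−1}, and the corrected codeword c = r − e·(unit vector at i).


S = (5, 3, 4), error at position 4, error magnitude e = 5, c = [10, 2, 1, 0, 4].

Step 1: column multipliers v_i = (∏_{j≠i}(α_i − α_j))^{−1} mod 11.
  i = 1 (α = 8): (8−10)(8−2)(8−5)(8−4) = (−2)·6·3·4 = −144 ≡ 10, so v_1 = 10^{−1} = 10 (mod 11).
  i = 2 (α = 10): (10−8)(10−2)(10−5)(10−4) = 2·8·5·6 = 480 ≡ 7, so v_2 = 7^{−1} = 8 (mod 11).
  i = 3 (α = 2): (2−8)(2−10)(2−5)(2−4) = (−6)·(−8)·(−3)·(−2) = 288 ≡ 2, so v_3 = 2^{−1} = 6 (mod 11).
  i = 4 (α = 5): (5−8)(5−10)(5−2)(5−4) = (−3)·(−5)·3·1 = 45 ≡ 1, so v_4 = 1^{−1} = 1 (mod 11).
  i = 5 (α = 4): (4−8)(4−10)(4−2)(4−5) = (−4)·(−6)·2·(−1) = −48 ≡ 7, so v_5 = 7^{−1} = 8 (mod 11).
  v = [10, 8, 6, 1, 8].
Step 2: syndromes of r = [10, 2, 1, 5, 4] (all sums mod 11).
  S_0 = Σ v_i r_i = 10·10 + 8·2 + 6·1 + 1·5 + 8·4 = 159 ≡ 5.
  S_1 = Σ v_i α_i r_i = 10·8·10 + 8·10·2 + 6·2·1 + 1·5·5 + 8·4·4 = 1125 ≡ 3.
  α_i^2 mod 11 = [9, 1, 4, 3, 5].
  S_2 = Σ v_i α_i^2 r_i = 10·9·10 + 8·1·2 + 6·4·1 + 1·3·5 + 8·5·4 = 1115 ≡ 4.
  S = (5, 3, 4) ≠ 0, so r is not a codeword (an error is present).
Step 3: locate the error. For a single error e at position i, S_ℓ = v_i·e·α_i^ℓ, so α_err = S_1/S_0.
  S_0^{−1} = 5^{−1} = 9 (mod 11), so α_err = 3·9 = 27 ≡ 5 = α_4. Error position i = 4.
  Consistency check: S_2/S_1 = 4·4 = 16 ≡ 5 = α_err ✓ (single-error assumption holds).
Step 4: error magnitude e = S_0/v_4 = S_0·∏_{j≠4}(α_4 − α_j) = 5·1 = 5 ≡ 5 (mod 11).
Step 5: correct position 4: c_4 = r_4 − e = 5 − 5 ≡ 0 (mod 11). Hence c = [10, 2, 1, 0, 4].
  Check: interpolating c through the α_i gives m(x) = 9 + 7·x (degree < 2) with m(α_i) = c_i for every i, so c is indeed a codeword.


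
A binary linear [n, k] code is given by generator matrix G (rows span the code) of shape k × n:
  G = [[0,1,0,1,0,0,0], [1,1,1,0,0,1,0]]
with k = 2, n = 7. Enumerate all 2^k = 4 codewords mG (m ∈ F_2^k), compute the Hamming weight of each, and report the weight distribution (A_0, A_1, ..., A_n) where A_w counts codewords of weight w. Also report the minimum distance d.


Weight distribution: A_0 = 1, A_2 = 1, A_4 = 2. Minimum distance d = 2.

Enumerate all 2^2 = 4 messages m ∈ F_2^2.
For each, compute codeword c = mG in F_2^7, then tally its weight.
  m = 00 → c = 0000000, weight = 0.
  m = 10 → c = 0101000, weight = 2.
  m = 01 → c = 1110010, weight = 4.
  m = 11 → c = 1011010, weight = 4.
Tally weights:
  weight 0: 1 codewords.
  weight 2: 1 codewords.
  weight 4: 2 codewords.
Minimum distance d = smallest w > 0 with A_w > 0 = 2.
Sanity: Σ A_w = 4 = 2^2 = 4 ✓.


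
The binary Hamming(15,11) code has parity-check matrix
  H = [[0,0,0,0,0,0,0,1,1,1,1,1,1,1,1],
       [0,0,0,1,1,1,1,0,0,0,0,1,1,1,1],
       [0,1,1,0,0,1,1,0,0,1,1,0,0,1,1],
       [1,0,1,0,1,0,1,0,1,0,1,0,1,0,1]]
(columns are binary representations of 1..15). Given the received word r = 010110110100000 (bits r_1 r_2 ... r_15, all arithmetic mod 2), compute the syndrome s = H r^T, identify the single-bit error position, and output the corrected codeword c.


s = (0, 1, 1, 0)^T, error position = 6, corrected codeword c = 010111110100000

Compute s = H r^T mod 2 one row at a time:
  s_1 = 1 + 0 + 1 + 0 + 0 + 0 + 0 + 0 = 2 ≡ 0 (mod 2).
  s_2 = 1 + 1 + 0 + 1 + 0 + 0 + 0 + 0 = 3 ≡ 1 (mod 2).
  s_3 = 1 + 0 + 0 + 1 + 1 + 0 + 0 + 0 = 3 ≡ 1 (mod 2).
  s_4 = 0 + 0 + 1 + 1 + 0 + 0 + 0 + 0 = 2 ≡ 0 (mod 2).
s = (0, 1, 1, 0)^T — this equals column 6 of H (binary 0110), so error is at position 6.
Correct: flip bit 6 of r = 010110110100000 to get c = 010111110100000.


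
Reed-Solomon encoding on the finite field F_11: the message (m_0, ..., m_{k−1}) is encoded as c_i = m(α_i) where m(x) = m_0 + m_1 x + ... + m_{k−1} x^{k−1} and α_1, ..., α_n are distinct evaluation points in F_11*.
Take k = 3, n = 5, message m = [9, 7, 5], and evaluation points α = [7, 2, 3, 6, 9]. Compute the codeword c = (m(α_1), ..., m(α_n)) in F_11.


c = [6, 10, 9, 0, 4]

Message polynomial: m(x) = 9 + 7·x + 5·x^2 (mod 11).
For each evaluation point α_i, compute m(α_i) mod 11:
  α_1 = 7: Horner steps 5 → 9 → 6, so m(7) = 6.
  α_2 = 2: Horner steps 5 → 6 → 10, so m(2) = 10.
  α_3 = 3: Horner steps 5 → 0 → 9, so m(3) = 9.
  α_4 = 6: Horner steps 5 → 4 → 0, so m(6) = 0.
  α_5 = 9: Horner steps 5 → 8 → 4, so m(9) = 4.
Codeword c = [6, 10, 9, 0, 4] ∈ F_11^5.


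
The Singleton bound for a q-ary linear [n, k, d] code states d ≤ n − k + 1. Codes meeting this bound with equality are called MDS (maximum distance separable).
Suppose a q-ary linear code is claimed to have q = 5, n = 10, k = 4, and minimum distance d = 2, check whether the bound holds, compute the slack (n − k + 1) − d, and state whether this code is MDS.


Singleton RHS = n − k + 1 = 7, slack = 5, bound satisfied, not MDS.

Singleton bound: d ≤ n − k + 1.
Here n = 10, k = 4, so n − k + 1 = 7.
Given d = 2, check d ≤ 7: YES.
Slack = (n − k + 1) − d = 5.
The code is NOT MDS (slack = 5 > 0).
Description: the claimed parameters are [10, 4, 2]_5; such a code would be non-MDS.


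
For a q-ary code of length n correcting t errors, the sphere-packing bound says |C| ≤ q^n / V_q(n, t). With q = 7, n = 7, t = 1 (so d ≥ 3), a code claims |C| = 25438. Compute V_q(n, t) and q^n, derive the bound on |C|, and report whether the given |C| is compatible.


V_q(n, t) = 43, q^n = 823543, Hamming bound = 19152, |C| = 25438 > bound (violated).

Step 1: Compute V_q(n, t) = Σ_{j=0}^1 C(n, j) (q−1)^j.
  j = 0: C(7,0)·(6)^0 = 1·1 = 1.
  j = 1: C(7,1)·(6)^1 = 7·6 = 42.
  V_q(n, t) = 1 + 42 = 43.
Step 2: q^n = 7^7 = 823543.
Step 3: Hamming bound ⌊q^n / V_q(n,t)⌋ = ⌊823543/43⌋ = 19152.
Step 4: Compare |C| = 25438 to 19152: violated.
The claimed |C| lies above the Hamming bound, so no 7-ary code of length 7 with d ≥ 3 can have 25438 codewords.


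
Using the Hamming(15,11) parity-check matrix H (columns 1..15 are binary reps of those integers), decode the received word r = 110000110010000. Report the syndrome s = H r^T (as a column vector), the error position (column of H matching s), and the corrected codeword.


s = (0, 1, 1, 1)^T, error position = 7, corrected codeword c = 110000010010000

Compute s = H r^T mod 2 one row at a time:
  s_1 = 1 + 0 + 0 + 1 + 0 + 0 + 0 + 0 = 2 ≡ 0 (mod 2).
  s_2 = 0 + 0 + 0 + 1 + 0 + 0 + 0 + 0 = 1 ≡ 1 (mod 2).
  s_3 = 1 + 0 + 0 + 1 + 0 + 1 + 0 + 0 = 3 ≡ 1 (mod 2).
  s_4 = 1 + 0 + 0 + 1 + 0 + 1 + 0 + 0 = 3 ≡ 1 (mod 2).
s = (0, 1, 1, 1)^T — this equals column 7 of H (binary 0111), so error is at position 7.
Correct: flip bit 7 of r = 110000110010000 to get c = 110000010010000.


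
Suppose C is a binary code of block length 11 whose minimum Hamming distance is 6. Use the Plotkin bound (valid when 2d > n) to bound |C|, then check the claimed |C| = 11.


Plotkin bound M ≤ 12; given |C| = 11 ≤ bound (satisfied).

Check applicability: 2d = 12, n = 11.
2d − n = 1 > 0, so Plotkin applies.
Compute d/(2d−n) = 6/1 ≈ 6.0000.
⌊d/(2d−n)⌋ = 6.
Plotkin bound: M ≤ 2·6 = 12.
Given |C| = 11, check: satisfied.
This |C| is below the Plotkin bound.


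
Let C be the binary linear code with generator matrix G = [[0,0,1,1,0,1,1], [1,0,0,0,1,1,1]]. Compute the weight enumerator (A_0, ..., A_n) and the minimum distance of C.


Weight distribution: A_0 = 1, A_4 = 3. Minimum distance d = 4.

Enumerate all 2^2 = 4 messages m ∈ F_2^2.
For each, compute codeword c = mG in F_2^7, then tally its weight.
  m = 00 → c = 0000000, weight = 0.
  m = 10 → c = 0011011, weight = 4.
  m = 01 → c = 1000111, weight = 4.
  m = 11 → c = 1011100, weight = 4.
Tally weights:
  weight 0: 1 codewords.
  weight 4: 3 codewords.
Minimum distance d = smallest w > 0 with A_w > 0 = 4.
Sanity: Σ A_w = 4 = 2^2 = 4 ✓.


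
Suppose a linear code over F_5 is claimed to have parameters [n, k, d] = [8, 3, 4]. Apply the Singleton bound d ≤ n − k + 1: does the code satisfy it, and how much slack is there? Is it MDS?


Singleton RHS = n − k + 1 = 6, slack = 2, bound satisfied, not MDS.

Singleton bound: d ≤ n − k + 1.
Here n = 8, k = 3, so n − k + 1 = 6.
Given d = 4, check d ≤ 6: YES.
Slack = (n − k + 1) − d = 2.
The code is NOT MDS (slack = 2 > 0).
Description: the claimed parameters are [8, 3, 4]_5; such a code would be non-MDS.


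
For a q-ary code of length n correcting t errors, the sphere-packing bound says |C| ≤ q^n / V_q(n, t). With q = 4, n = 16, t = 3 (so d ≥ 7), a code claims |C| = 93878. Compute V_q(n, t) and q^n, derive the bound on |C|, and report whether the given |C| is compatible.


V_q(n, t) = 16249, q^n = 4294967296, Hamming bound = 264321, |C| = 93878 ≤ bound (satisfied).

Step 1: Compute V_q(n, t) = Σ_{j=0}^3 C(n, j) (q−1)^j.
  j = 0: C(16,0)·(3)^0 = 1·1 = 1.
  j = 1: C(16,1)·(3)^1 = 16·3 = 48.
  j = 2: C(16,2)·(3)^2 = 120·9 = 1080.
  j = 3: C(16,3)·(3)^3 = 560·27 = 15120.
  V_q(n, t) = 1 + 48 + 1080 + 15120 = 16249.
Step 2: q^n = 4^16 = 4294967296.
Step 3: Hamming bound ⌊q^n / V_q(n,t)⌋ = ⌊4294967296/16249⌋ = 264321.
Step 4: Compare |C| = 93878 to 264321: satisfied.
The claimed |C| lies below the Hamming bound.


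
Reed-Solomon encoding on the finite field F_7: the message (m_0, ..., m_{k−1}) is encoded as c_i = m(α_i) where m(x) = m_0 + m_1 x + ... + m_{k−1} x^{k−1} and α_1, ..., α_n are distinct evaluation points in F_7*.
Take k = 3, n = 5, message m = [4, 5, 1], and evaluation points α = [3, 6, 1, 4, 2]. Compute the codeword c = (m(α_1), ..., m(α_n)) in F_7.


c = [0, 0, 3, 5, 4]

Message polynomial: m(x) = 4 + 5·x + 1·x^2 (mod 7).
For each evaluation point α_i, compute m(α_i) mod 7:
  α_1 = 3: Horner steps 1 → 1 → 0, so m(3) = 0.
  α_2 = 6: Horner steps 1 → 4 → 0, so m(6) = 0.
  α_3 = 1: Horner steps 1 → 6 → 3, so m(1) = 3.
  α_4 = 4: Horner steps 1 → 2 → 5, so m(4) = 5.
  α_5 = 2: Horner steps 1 → 0 → 4, so m(2) = 4.
Codeword c = [0, 0, 3, 5, 4] ∈ F_7^5.


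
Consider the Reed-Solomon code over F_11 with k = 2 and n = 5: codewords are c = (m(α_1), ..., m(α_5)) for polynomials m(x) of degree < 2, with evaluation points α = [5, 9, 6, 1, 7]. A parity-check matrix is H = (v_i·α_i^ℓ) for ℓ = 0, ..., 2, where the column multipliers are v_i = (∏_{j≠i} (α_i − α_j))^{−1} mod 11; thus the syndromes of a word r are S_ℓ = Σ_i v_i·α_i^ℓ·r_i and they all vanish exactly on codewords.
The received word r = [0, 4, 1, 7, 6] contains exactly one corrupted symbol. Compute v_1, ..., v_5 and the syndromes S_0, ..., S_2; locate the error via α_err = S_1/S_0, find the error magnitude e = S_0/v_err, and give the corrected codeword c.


S = (9, 8, 1), error at position 5, error magnitude e = 4, c = [0, 4, 1, 7, 2].

Step 1: column multipliers v_i = (∏_{j≠i}(α_i − α_j))^{−1} mod 11.
  i = 1 (α = 5): (5−9)(5−6)(5−1)(5−7) = (−4)·(−1)·4·(−2) = −32 ≡ 1, so v_1 = 1^{−1} = 1 (mod 11).
  i = 2 (α = 9): (9−5)(9−6)(9−1)(9−7) = 4·3·8·2 = 192 ≡ 5, so v_2 = 5^{−1} = 9 (mod 11).
  i = 3 (α = 6): (6−5)(6−9)(6−1)(6−7) = 1·(−3)·5·(−1) = 15 ≡ 4, so v_3 = 4^{−1} = 3 (mod 11).
  i = 4 (α = 1): (1−5)(1−9)(1−6)(1−7) = (−4)·(−8)·(−5)·(−6) = 960 ≡ 3, so v_4 = 3^{−1} = 4 (mod 11).
  i = 5 (α = 7): (7−5)(7−9)(7−6)(7−1) = 2·(−2)·1·6 = −24 ≡ 9, so v_5 = 9^{−1} = 5 (mod 11).
  v = [1, 9, 3, 4, 5].
Step 2: syndromes of r = [0, 4, 1, 7, 6] (all sums mod 11).
  S_0 = Σ v_i r_i = 1·0 + 9·4 + 3·1 + 4·7 + 5·6 = 97 ≡ 9.
  S_1 = Σ v_i α_i r_i = 1·5·0 + 9·9·4 + 3·6·1 + 4·1·7 + 5·7·6 = 580 ≡ 8.
  α_i^2 mod 11 = [3, 4, 3, 1, 5].
  S_2 = Σ v_i α_i^2 r_i = 1·3·0 + 9·4·4 + 3·3·1 + 4·1·7 + 5·5·6 = 331 ≡ 1.
  S = (9, 8, 1) ≠ 0, so r is not a codeword (an error is present).
Step 3: locate the error. For a single error e at position i, S_ℓ = v_i·e·α_i^ℓ, so α_err = S_1/S_0.
  S_0^{−1} = 9^{−1} = 5 (mod 11), so α_err = 8·5 = 40 ≡ 7 = α_5. Error position i = 5.
  Consistency check: S_2/S_1 = 1·7 = 7 ≡ 7 = α_err ✓ (single-error assumption holds).
Step 4: error magnitude e = S_0/v_5 = S_0·∏_{j≠5}(α_5 − α_j) = 9·9 = 81 ≡ 4 (mod 11).
Step 5: correct position 5: c_5 = r_5 − e = 6 − 4 ≡ 2 (mod 11). Hence c = [0, 4, 1, 7, 2].
  Check: interpolating c through the α_i gives m(x) = 6 + 1·x (degree < 2) with m(α_i) = c_i for every i, so c is indeed a codeword.


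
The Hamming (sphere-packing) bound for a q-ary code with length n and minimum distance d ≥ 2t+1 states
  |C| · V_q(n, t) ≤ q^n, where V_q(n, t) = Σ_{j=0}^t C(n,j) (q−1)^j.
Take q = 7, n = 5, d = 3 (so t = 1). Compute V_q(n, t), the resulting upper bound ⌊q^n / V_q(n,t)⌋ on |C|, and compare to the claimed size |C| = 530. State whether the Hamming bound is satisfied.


V_q(n, t) = 31, q^n = 16807, Hamming bound = 542, |C| = 530 ≤ bound (satisfied).

Step 1: Compute V_q(n, t) = Σ_{j=0}^1 C(n, j) (q−1)^j.
  j = 0: C(5,0)·(6)^0 = 1·1 = 1.
  j = 1: C(5,1)·(6)^1 = 5·6 = 30.
  V_q(n, t) = 1 + 30 = 31.
Step 2: q^n = 7^5 = 16807.
Step 3: Hamming bound ⌊q^n / V_q(n,t)⌋ = ⌊16807/31⌋ = 542.
Step 4: Compare |C| = 530 to 542: satisfied.
The claimed |C| lies below the Hamming bound.


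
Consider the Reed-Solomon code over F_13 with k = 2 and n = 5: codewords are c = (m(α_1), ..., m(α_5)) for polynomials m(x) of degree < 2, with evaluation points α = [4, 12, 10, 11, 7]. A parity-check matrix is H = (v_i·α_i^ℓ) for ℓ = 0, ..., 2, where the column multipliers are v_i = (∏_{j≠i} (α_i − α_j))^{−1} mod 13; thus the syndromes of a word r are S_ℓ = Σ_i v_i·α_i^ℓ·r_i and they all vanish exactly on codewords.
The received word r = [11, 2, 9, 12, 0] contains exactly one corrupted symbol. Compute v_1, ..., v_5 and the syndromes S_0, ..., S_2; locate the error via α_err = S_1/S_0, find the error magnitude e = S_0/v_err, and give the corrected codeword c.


S = (1, 4, 3), error at position 1, error magnitude e = 7, c = [4, 2, 9, 12, 0].

Step 1: column multipliers v_i = (∏_{j≠i}(α_i − α_j))^{−1} mod 13.
  i = 1 (α = 4): (4−12)(4−10)(4−11)(4−7) = (−8)·(−6)·(−7)·(−3) = 1008 ≡ 7, so v_1 = 7^{−1} = 2 (mod 13).
  i = 2 (α = 12): (12−4)(12−10)(12−11)(12−7) = 8·2·1·5 = 80 ≡ 2, so v_2 = 2^{−1} = 7 (mod 13).
  i = 3 (α = 10): (10−4)(10−12)(10−11)(10−7) = 6·(−2)·(−1)·3 = 36 ≡ 10, so v_3 = 10^{−1} = 4 (mod 13).
  i = 4 (α = 11): (11−4)(11−12)(11−10)(11−7) = 7·(−1)·1·4 = −28 ≡ 11, so v_4 = 11^{−1} = 6 (mod 13).
  i = 5 (α = 7): (7−4)(7−12)(7−10)(7−11) = 3·(−5)·(−3)·(−4) = −180 ≡ 2, so v_5 = 2^{−1} = 7 (mod 13).
  v = [2, 7, 4, 6, 7].
Step 2: syndromes of r = [11, 2, 9, 12, 0] (all sums mod 13).
  S_0 = Σ v_i r_i = 2·11 + 7·2 + 4·9 + 6·12 + 7·0 = 144 ≡ 1.
  S_1 = Σ v_i α_i r_i = 2·4·11 + 7·12·2 + 4·10·9 + 6·11·12 + 7·7·0 = 1408 ≡ 4.
  α_i^2 mod 13 = [3, 1, 9, 4, 10].
  S_2 = Σ v_i α_i^2 r_i = 2·3·11 + 7·1·2 + 4·9·9 + 6·4·12 + 7·10·0 = 692 ≡ 3.
  S = (1, 4, 3) ≠ 0, so r is not a codeword (an error is present).
Step 3: locate the error. For a single error e at position i, S_ℓ = v_i·e·α_i^ℓ, so α_err = S_1/S_0.
  S_0^{−1} = 1^{−1} = 1 (mod 13), so α_err = 4·1 = 4 ≡ 4 = α_1. Error position i = 1.
  Consistency check: S_2/S_1 = 3·10 = 30 ≡ 4 = α_err ✓ (single-error assumption holds).
Step 4: error magnitude e = S_0/v_1 = S_0·∏_{j≠1}(α_1 − α_j) = 1·7 = 7 ≡ 7 (mod 13).
Step 5: correct position 1: c_1 = r_1 − e = 11 − 7 ≡ 4 (mod 13). Hence c = [4, 2, 9, 12, 0].
  Check: interpolating c through the α_i gives m(x) = 5 + 3·x (degree < 2) with m(α_i) = c_i for every i, so c is indeed a codeword.


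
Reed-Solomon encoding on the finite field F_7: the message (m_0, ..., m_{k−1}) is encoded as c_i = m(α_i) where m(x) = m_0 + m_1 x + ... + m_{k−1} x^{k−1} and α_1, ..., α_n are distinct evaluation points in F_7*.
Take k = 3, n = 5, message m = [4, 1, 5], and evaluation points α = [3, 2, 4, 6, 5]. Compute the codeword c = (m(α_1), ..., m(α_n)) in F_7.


c = [3, 5, 4, 1, 1]

Message polynomial: m(x) = 4 + 1·x + 5·x^2 (mod 7).
For each evaluation point α_i, compute m(α_i) mod 7:
  α_1 = 3: Horner steps 5 → 2 → 3, so m(3) = 3.
  α_2 = 2: Horner steps 5 → 4 → 5, so m(2) = 5.
  α_3 = 4: Horner steps 5 → 0 → 4, so m(4) = 4.
  α_4 = 6: Horner steps 5 → 3 → 1, so m(6) = 1.
  α_5 = 5: Horner steps 5 → 5 → 1, so m(5) = 1.
Codeword c = [3, 5, 4, 1, 1] ∈ F_7^5.


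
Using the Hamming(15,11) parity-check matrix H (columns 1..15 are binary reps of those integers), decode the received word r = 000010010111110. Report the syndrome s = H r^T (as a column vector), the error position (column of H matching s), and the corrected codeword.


s = (0, 0, 1, 1)^T, error position = 3, corrected codeword c = 001010010111110

Compute s = H r^T mod 2 one row at a time:
  s_1 = 1 + 0 + 1 + 1 + 1 + 1 + 1 + 0 = 6 ≡ 0 (mod 2).
  s_2 = 0 + 1 + 0 + 0 + 1 + 1 + 1 + 0 = 4 ≡ 0 (mod 2).
  s_3 = 0 + 0 + 0 + 0 + 1 + 1 + 1 + 0 = 3 ≡ 1 (mod 2).
  s_4 = 0 + 0 + 1 + 0 + 0 + 1 + 1 + 0 = 3 ≡ 1 (mod 2).
s = (0, 0, 1, 1)^T — this equals column 3 of H (binary 0011), so error is at position 3.
Correct: flip bit 3 of r = 000010010111110 to get c = 001010010111110.
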